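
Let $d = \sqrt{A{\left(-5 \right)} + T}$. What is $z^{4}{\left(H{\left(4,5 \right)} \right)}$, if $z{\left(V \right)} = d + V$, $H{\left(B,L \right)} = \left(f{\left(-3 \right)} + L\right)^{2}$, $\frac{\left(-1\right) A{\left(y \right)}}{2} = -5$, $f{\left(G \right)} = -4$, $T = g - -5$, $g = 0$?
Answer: $\left(1 + \sqrt{15}\right)^{4} \approx 563.87$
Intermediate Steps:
$T = 5$ ($T = 0 - -5 = 0 + 5 = 5$)
$A{\left(y \right)} = 10$ ($A{\left(y \right)} = \left(-2\right) \left(-5\right) = 10$)
$H{\left(B,L \right)} = \left(-4 + L\right)^{2}$
$d = \sqrt{15}$ ($d = \sqrt{10 + 5} = \sqrt{15} \approx 3.873$)
$z{\left(V \right)} = V + \sqrt{15}$ ($z{\left(V \right)} = \sqrt{15} + V = V + \sqrt{15}$)
$z^{4}{\left(H{\left(4,5 \right)} \right)} = \left(\left(-4 + 5\right)^{2} + \sqrt{15}\right)^{4} = \left(1^{2} + \sqrt{15}\right)^{4} = \left(1 + \sqrt{15}\right)^{4}$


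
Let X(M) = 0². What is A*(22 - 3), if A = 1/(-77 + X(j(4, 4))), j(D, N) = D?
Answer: -19/77 ≈ -0.24675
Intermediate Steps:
X(M) = 0
A = -1/77 (A = 1/(-77 + 0) = 1/(-77) = -1/77 ≈ -0.012987)
A*(22 - 3) = -(22 - 3)/77 = -1/77*19 = -19/77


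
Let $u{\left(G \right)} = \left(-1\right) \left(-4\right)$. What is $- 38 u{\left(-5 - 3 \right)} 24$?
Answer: $-3648$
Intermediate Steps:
$u{\left(G \right)} = 4$
$- 38 u{\left(-5 - 3 \right)} 24 = \left(-38\right) 4 \cdot 24 = \left(-152\right) 24 = -3648$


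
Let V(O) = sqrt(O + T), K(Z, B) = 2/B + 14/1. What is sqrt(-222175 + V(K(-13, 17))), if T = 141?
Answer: sqrt(-64208575 + 51*sqrt(4981))/17 ≈ 471.34*I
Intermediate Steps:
K(Z, B) = 14 + 2/B (K(Z, B) = 2/B + 14*1 = 2/B + 14 = 14 + 2/B)
V(O) = sqrt(141 + O) (V(O) = sqrt(O + 141) = sqrt(141 + O))
sqrt(-222175 + V(K(-13, 17))) = sqrt(-222175 + sqrt(141 + (14 + 2/17))) = sqrt(-222175 + sqrt(141 + 240/17)) = sqrt(-222175 + sqrt(2637/17)) = sqrt(-222175 + 3*sqrt(4981)/17)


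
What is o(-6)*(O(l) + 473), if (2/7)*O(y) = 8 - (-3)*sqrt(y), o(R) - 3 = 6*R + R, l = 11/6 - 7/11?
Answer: -19539 - 273*sqrt(5214)/44 ≈ -19987.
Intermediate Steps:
l = 79/66 (l = 11*(1/6) - 7*1/11 = 11/6 - 7/11 = 79/66 ≈ 1.1970)
o(R) = 3 + 7*R (o(R) = 3 + (6*R + R) = 3 + 7*R)
O(y) = 28 + 21*sqrt(y)/2 (O(y) = 7*(8 - (-3)*sqrt(y))/2 = 7*(8 + 3*sqrt(y))/2 = 28 + 21*sqrt(y)/2)
o(-6)*(O(l) + 473) = (3 + 7*(-6))*((28 + 21*sqrt(79/66)/2) + 473) = (3 - 42)*((28 + 21*(sqrt(5214)/66)/2) + 473) = -39*((28 + 7*sqrt(5214)/44) + 473) = -39*(501 + 7*sqrt(5214)/44) = -19539 - 273*sqrt(5214)/44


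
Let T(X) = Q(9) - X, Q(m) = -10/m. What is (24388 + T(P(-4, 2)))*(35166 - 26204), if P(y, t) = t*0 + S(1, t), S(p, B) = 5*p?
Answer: 1966594394/9 ≈ 2.1851e+8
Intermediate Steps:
P(y, t) = 5 (P(y, t) = t*0 + 5*1 = 0 + 5 = 5)
T(X) = -10/9 - X
(24388 + T(P(-4, 2)))*(35166 - 26204) = (24388 + (-10/9 - 1*5))*(35166 - 26204) = (24388 + (-10/9 - 5))*8962 = (24388 - 55/9)*8962 = (219437/9)*8962 = 1966594394/9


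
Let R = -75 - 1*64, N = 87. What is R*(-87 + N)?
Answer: 0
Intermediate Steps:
R = -139 (R = -75 - 64 = -139)
R*(-87 + N) = -139*(-87 + 87) = -139*0 = 0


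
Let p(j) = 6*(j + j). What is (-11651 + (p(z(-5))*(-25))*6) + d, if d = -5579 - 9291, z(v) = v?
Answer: -17521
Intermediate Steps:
d = -14870
p(j) = 12*j (p(j) = 6*(2*j) = 12*j)
(-11651 + (p(z(-5))*(-25))*6) + d = (-11651 + ((12*(-5))*(-25))*6) - 14870 = (-11651 - 60*(-25)*6) - 14870 = (-11651 + 1500*6) - 14870 = (-11651 + 9000) - 14870 = -2651 - 14870 = -17521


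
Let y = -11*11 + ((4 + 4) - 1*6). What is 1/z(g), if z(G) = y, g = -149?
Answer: -1/119 ≈ -0.0084034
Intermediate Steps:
y = -119 (y = -121 + (8 - 6) = -121 + 2 = -119)
z(G) = -119
1/z(g) = 1/(-119) = -1/119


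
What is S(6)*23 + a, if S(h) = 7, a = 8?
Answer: 169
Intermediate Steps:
S(6)*23 + a = 7*23 + 8 = 161 + 8 = 169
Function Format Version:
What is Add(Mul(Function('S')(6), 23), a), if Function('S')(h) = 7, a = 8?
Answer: 169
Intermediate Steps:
Add(Mul(Function('S')(6), 23), a) = Add(Mul(7, 23), 8) = Add(161, 8) = 169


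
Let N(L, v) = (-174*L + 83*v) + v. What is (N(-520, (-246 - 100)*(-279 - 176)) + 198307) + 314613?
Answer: 13827520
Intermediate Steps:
N(L, v) = -174*L + 84*v
(N(-520, (-246 - 100)*(-279 - 176)) + 198307) + 314613 = ((-174*(-520) + 84*((-246 - 100)*(-279 - 176))) + 198307) + 314613 = ((90480 + 84*(-346*(-455))) + 198307) + 314613 = ((90480 + 84*157430) + 198307) + 314613 = ((90480 + 13224120) + 198307) + 314613 = (13314600 + 198307) + 314613 = 13512907 + 314613 = 13827520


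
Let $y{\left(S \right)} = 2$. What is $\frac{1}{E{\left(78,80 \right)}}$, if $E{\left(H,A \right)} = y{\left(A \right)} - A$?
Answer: $- \frac{1}{78} \approx -0.012821$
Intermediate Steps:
$E{\left(H,A \right)} = 2 - A$
$\frac{1}{E{\left(78,80 \right)}} = \frac{1}{2 - 80} = \frac{1}{-78} = - \frac{1}{78}$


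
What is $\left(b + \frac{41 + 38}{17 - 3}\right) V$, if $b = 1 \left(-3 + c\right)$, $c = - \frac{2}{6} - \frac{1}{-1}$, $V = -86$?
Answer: $- \frac{5977}{21} \approx -284.62$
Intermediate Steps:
$c = \frac{2}{3}$ ($c = \left(-2\right) \frac{1}{6} - -1 = - \frac{1}{3} + 1 = \frac{2}{3} \approx 0.66667$)
$b = - \frac{7}{3}$ ($b = 1 \left(-3 + \frac{2}{3}\right) = 1 \left(- \frac{7}{3}\right) = - \frac{7}{3} \approx -2.3333$)
$\left(b + \frac{41 + 38}{17 - 3}\right) V = \left(- \frac{7}{3} + \frac{41 + 38}{17 - 3}\right) \left(-86\right) = \left(- \frac{7}{3} + \frac{79}{14}\right) \left(-86\right) = \frac{139}{42} \left(-86\right) = - \frac{5977}{21}$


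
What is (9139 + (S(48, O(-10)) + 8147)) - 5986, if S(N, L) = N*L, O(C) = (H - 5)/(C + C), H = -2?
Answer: 56584/5 ≈ 11317.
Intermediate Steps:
O(C) = -7/(2*C) (O(C) = (-2 - 5)/(C + C) = -7*1/(2*C) = -7/(2*C))
S(N, L) = L*N
(9139 + (S(48, O(-10)) + 8147)) - 5986 = (9139 + (-7/2/(-10)*48 + 8147)) - 5986 = (9139 + (-7/2*(-1/10)*48 + 8147)) - 5986 = (9139 + ((7/20)*48 + 8147)) - 5986 = (9139 + (84/5 + 8147)) - 5986 = (9139 + 40819/5) - 5986 = 86514/5 - 5986 = 56584/5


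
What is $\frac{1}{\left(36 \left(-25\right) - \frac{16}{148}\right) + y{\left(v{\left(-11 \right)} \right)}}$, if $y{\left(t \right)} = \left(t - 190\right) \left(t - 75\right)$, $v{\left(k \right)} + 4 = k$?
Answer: $\frac{37}{649346} \approx 5.698 \cdot 10^{-5}$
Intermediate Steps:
$v{\left(k \right)} = -4 + k$
$y{\left(t \right)} = \left(-190 + t\right) \left(-75 + t\right)$
$\frac{1}{\left(36 \left(-25\right) - \frac{16}{148}\right) + y{\left(v{\left(-11 \right)} \right)}} = \frac{1}{\left(36 \left(-25\right) - \frac{16}{148}\right) + \left(14250 + \left(-4 - 11\right)^{2} - 265 \left(-4 - 11\right)\right)} = \frac{1}{\left(-900 - \frac{4}{37}\right) + \left(14250 + \left(-15\right)^{2} - -3975\right)} = \frac{1}{\left(-900 - \frac{4}{37}\right) + \left(14250 + 225 + 3975\right)} = \frac{1}{- \frac{33304}{37} + 18450} = \frac{1}{\frac{649346}{37}} = \frac{37}{649346}$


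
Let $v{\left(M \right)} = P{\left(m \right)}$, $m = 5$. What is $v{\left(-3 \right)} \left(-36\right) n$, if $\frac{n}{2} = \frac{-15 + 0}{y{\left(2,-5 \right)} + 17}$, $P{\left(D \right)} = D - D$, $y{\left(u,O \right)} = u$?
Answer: $0$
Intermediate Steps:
$P{\left(D \right)} = 0$
$v{\left(M \right)} = 0$
$n = - \frac{30}{19}$ ($n = 2 \frac{-15 + 0}{2 + 17} = 2 \left(- \frac{15}{19}\right) = - \frac{30}{19} \approx -1.5789$)
$v{\left(-3 \right)} \left(-36\right) n = 0 \left(-36\right) \left(- \frac{30}{19}\right) = 0 \left(- \frac{30}{19}\right) = 0$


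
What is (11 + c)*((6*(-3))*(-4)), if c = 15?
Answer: 1872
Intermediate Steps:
(11 + c)*((6*(-3))*(-4)) = (11 + 15)*((6*(-3))*(-4)) = 26*(-18*(-4)) = 26*72 = 1872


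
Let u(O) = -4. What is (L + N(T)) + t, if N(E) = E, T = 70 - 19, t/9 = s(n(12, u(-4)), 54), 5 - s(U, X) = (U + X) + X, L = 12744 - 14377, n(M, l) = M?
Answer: -2617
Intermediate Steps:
L = -1633
s(U, X) = 5 - U - 2*X (s(U, X) = 5 - ((U + X) + X) = 5 - (U + 2*X) = 5 + (-U - 2*X) = 5 - U - 2*X)
t = -1035 (t = 9*(5 - 1*12 - 2*54) = 9*(5 - 12 - 108) = 9*(-115) = -1035)
T = 51
(L + N(T)) + t = (-1633 + 51) - 1035 = -1582 - 1035 = -2617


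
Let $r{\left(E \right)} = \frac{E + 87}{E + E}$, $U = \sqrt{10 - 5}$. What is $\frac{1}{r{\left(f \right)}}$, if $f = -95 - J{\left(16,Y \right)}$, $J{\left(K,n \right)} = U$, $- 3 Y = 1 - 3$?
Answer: $\frac{1510}{59} - \frac{174 \sqrt{5}}{59} \approx 18.999$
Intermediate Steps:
$Y = \frac{2}{3}$ ($Y = - \frac{1 - 3}{3} = \left(- \frac{1}{3}\right) \left(-2\right) = \frac{2}{3} \approx 0.66667$)
$U = \sqrt{5} \approx 2.2361$
$J{\left(K,n \right)} = \sqrt{5}$
$f = -95 - \sqrt{5} \approx -97.236$
$r{\left(E \right)} = \frac{87 + E}{2 E}$
$\frac{1}{r{\left(f \right)}} = \frac{1}{\frac{1}{2} \frac{1}{-95 - \sqrt{5}} \left(87 - \left(95 + \sqrt{5}\right)\right)} = \frac{1}{\frac{1}{2} \frac{1}{-95 - \sqrt{5}} \left(-8 - \sqrt{5}\right)} = \frac{2 \left(-95 - \sqrt{5}\right)}{-8 - \sqrt{5}}$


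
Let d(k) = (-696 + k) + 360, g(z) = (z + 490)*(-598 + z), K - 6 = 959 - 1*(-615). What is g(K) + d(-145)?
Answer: 2032259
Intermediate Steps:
K = 1580 (K = 6 + (959 - 1*(-615)) = 6 + (959 + 615) = 6 + 1574 = 1580)
g(z) = (-598 + z)*(490 + z) (g(z) = (490 + z)*(-598 + z) = (-598 + z)*(490 + z))
d(k) = -336 + k
g(K) + d(-145) = (-293020 + 1580**2 - 108*1580) + (-336 - 145) = (-293020 + 2496400 - 170640) - 481 = 2032740 - 481 = 2032259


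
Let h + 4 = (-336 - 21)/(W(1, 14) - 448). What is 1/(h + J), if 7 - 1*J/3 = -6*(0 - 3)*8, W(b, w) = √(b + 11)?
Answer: -83127244/34431560269 - 714*√3/34431560269 ≈ -0.0024143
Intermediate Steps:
W(b, w) = √(11 + b)
J = -411 (J = 21 - 3*(-6*(0 - 3))*8 = 21 - 3*(-6*(-3))*8 = 21 - 54*8 = 21 - 3*144 = 21 - 432 = -411)
h = -4 - 357/(-448 + 2*√3) (h = -4 + (-336 - 21)/(√(11 + 1) - 448) = -4 - 357/(√12 - 448) = -4 - 357/(2*√3 - 448) = -4 - 357/(-448 + 2*√3) ≈ -3.1969)
1/(h + J) = 1/((-160708/50173 + 357*√3/100346) - 411) = 1/(-20781811/50173 + 357*√3/100346)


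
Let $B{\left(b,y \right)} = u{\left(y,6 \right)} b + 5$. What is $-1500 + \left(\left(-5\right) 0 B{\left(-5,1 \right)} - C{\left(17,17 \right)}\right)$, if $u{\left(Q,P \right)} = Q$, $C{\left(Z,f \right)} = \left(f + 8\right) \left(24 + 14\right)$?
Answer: $-2450$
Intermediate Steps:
$C{\left(Z,f \right)} = 304 + 38 f$ ($C{\left(Z,f \right)} = \left(8 + f\right) 38 = 304 + 38 f$)
$B{\left(b,y \right)} = 5 + b y$ ($B{\left(b,y \right)} = y b + 5 = b y + 5 = 5 + b y$)
$-1500 + \left(\left(-5\right) 0 B{\left(-5,1 \right)} - C{\left(17,17 \right)}\right) = -1500 - \left(304 + 646 - \left(-5\right) 0 \left(5 - 5\right)\right) = -1500 + \left(0 \left(5 - 5\right) - \left(304 + 646\right)\right) = -1500 + \left(0 \cdot 0 - 950\right) = -1500 + \left(0 - 950\right) = -1500 - 950 = -2450$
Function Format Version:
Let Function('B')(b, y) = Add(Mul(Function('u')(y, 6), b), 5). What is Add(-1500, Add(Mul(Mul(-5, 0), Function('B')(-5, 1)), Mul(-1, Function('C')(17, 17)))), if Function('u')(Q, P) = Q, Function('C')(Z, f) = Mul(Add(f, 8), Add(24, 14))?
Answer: -2450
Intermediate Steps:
Function('C')(Z, f) = Add(304, Mul(38, f)) (Function('C')(Z, f) = Mul(Add(8, f), 38) = Add(304, Mul(38, f)))
Function('B')(b, y) = Add(5, Mul(b, y)) (Function('B')(b, y) = Add(Mul(y, b), 5) = Add(Mul(b, y), 5) = Add(5, Mul(b, y)))
Add(-1500, Add(Mul(Mul(-5, 0), Function('B')(-5, 1)), Mul(-1, Function('C')(17, 17)))) = Add(-1500, Add(Mul(Mul(-5, 0), Add(5, Mul(-5, 1))), Mul(-1, Add(304, Mul(38, 17))))) = Add(-1500, Add(Mul(0, Add(5, -5)), Mul(-1, Add(304, 646)))) = Add(-1500, Add(Mul(0, 0), Mul(-1, 950))) = Add(-1500, Add(0, -950)) = Add(-1500, -950) = -2450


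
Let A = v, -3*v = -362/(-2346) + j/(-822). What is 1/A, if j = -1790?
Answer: -53567/41638 ≈ -1.2865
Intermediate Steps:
v = -41638/53567 (v = -(-362/(-2346) - 1790/(-822))/3 = -(-362*(-1/2346) - 1790*(-1/822))/3 = -(181/1173 + 895/411)/3 = -⅓*124914/53567 = -41638/53567 ≈ -0.77731)
A = -41638/53567 ≈ -0.77731
1/A = 1/(-41638/53567) = -53567/41638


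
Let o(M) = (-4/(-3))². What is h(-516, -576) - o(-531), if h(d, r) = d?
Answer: -4660/9 ≈ -517.78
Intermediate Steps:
o(M) = 16/9 (o(M) = (-4*(-⅓))² = (4/3)² = 16/9)
h(-516, -576) - o(-531) = -516 - 1*16/9 = -516 - 16/9 = -4660/9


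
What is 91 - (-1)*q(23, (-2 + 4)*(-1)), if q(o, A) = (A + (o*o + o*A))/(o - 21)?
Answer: 663/2 ≈ 331.50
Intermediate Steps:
q(o, A) = (A + o**2 + A*o)/(-21 + o) (q(o, A) = (A + (o**2 + A*o))/(-21 + o) = (A + o**2 + A*o)/(-21 + o))
91 - (-1)*q(23, (-2 + 4)*(-1)) = 91 - (-1)*((-2 + 4)*(-1) + 23**2 + ((-2 + 4)*(-1))*23)/(-21 + 23) = 91 - (-1)*(2*(-1) + 529 + (2*(-1))*23)/2 = 91 - (-1)*(-2 + 529 - 2*23)/2 = 91 - (-1)*(-2 + 529 - 46)/2 = 91 - (-1)*(1/2)*481 = 91 - (-1)*481/2 = 91 - 1*(-481/2) = 91 + 481/2 = 663/2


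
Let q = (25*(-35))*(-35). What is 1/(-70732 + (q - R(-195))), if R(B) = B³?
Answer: 1/7374768 ≈ 1.3560e-7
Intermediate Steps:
q = 30625 (q = -875*(-35) = 30625)
1/(-70732 + (q - R(-195))) = 1/(-70732 + (30625 - 1*(-195)³)) = 1/(-70732 + (30625 - 1*(-7414875))) = 1/(-70732 + (30625 + 7414875)) = 1/(-70732 + 7445500) = 1/7374768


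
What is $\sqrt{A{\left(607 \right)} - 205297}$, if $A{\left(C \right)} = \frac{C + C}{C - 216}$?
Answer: $\frac{i \sqrt{31385535983}}{391} \approx 453.09 i$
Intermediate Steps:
$A{\left(C \right)} = \frac{2 C}{-216 + C}$
$\sqrt{A{\left(607 \right)} - 205297} = \sqrt{2 \cdot 607 \frac{1}{-216 + 607} - 205297} = \sqrt{2 \cdot 607 \cdot \frac{1}{391} - 205297} = \sqrt{\frac{1214}{391} - 205297} = \sqrt{- \frac{80269913}{391}} = \frac{i \sqrt{31385535983}}{391}$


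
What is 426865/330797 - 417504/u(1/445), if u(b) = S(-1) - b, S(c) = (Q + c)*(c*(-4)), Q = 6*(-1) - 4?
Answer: 20488964966575/2159112019 ≈ 9489.5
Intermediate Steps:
Q = -10 (Q = -6 - 4 = -10)
S(c) = -4*c*(-10 + c) (S(c) = (-10 + c)*(c*(-4)) = (-10 + c)*(-4*c) = -4*c*(-10 + c))
u(b) = -44 - b (u(b) = 4*(-1)*(10 - 1*(-1)) - b = 4*(-1)*(10 + 1) - b = 4*(-1)*11 - b = -44 - b)
426865/330797 - 417504/u(1/445) = 426865/330797 - 417504/(-44 - 1/445) = 426865/330797 - 417504/(-19581/445) = 426865/330797 - 417504*(-445/19581) = 426865/330797 + 61929760/6527 = 20488964966575/2159112019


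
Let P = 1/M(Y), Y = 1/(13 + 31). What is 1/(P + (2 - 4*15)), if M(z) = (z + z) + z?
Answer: -3/130 ≈ -0.023077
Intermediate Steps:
Y = 1/44 ≈ 0.022727
M(z) = 3*z (M(z) = 2*z + z = 3*z)
P = 44/3 (P = 1/(3*(1/44)) = 1/(3/44) = 44/3 ≈ 14.667)
1/(P + (2 - 4*15)) = 1/(44/3 + (2 - 4*15)) = 1/(44/3 + (2 - 60)) = 1/(44/3 - 58) = 1/(-130/3) = -3/130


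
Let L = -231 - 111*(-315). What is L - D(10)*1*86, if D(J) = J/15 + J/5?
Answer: 103514/3 ≈ 34505.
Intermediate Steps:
D(J) = 4*J/15 (D(J) = J*(1/15) + J*(⅕) = J/15 + J/5 = 4*J/15)
L = 34734 (L = -231 + 34965 = 34734)
L - D(10)*1*86 = 34734 - (4/15)*10*1*86 = 34734 - 8*86/3 = 34734 - 1*688/3 = 34734 - 688/3 = 103514/3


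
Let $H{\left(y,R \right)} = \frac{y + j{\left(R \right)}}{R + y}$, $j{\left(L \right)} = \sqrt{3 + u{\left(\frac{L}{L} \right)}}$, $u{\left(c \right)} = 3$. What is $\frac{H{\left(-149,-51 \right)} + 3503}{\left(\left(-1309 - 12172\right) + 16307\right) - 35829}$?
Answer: $- \frac{77861}{733400} + \frac{\sqrt{6}}{6600600} \approx -0.10616$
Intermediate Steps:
$j{\left(L \right)} = \sqrt{6}$ ($j{\left(L \right)} = \sqrt{3 + 3} = \sqrt{6}$)
$H{\left(y,R \right)} = \frac{y + \sqrt{6}}{R + y}$
$\frac{H{\left(-149,-51 \right)} + 3503}{\left(\left(-1309 - 12172\right) + 16307\right) - 35829} = \frac{\frac{-149 + \sqrt{6}}{-51 - 149} + 3503}{\left(\left(-1309 - 12172\right) + 16307\right) - 35829} = \frac{\frac{-149 + \sqrt{6}}{-200} + 3503}{\left(-13481 + 16307\right) - 35829} = \frac{- \frac{-149 + \sqrt{6}}{200} + 3503}{2826 - 35829} = \frac{\left(\frac{149}{200} - \frac{\sqrt{6}}{200}\right) + 3503}{-33003} = \left(\frac{700749}{200} - \frac{\sqrt{6}}{200}\right) \left(- \frac{1}{33003}\right) = - \frac{77861}{733400} + \frac{\sqrt{6}}{6600600}$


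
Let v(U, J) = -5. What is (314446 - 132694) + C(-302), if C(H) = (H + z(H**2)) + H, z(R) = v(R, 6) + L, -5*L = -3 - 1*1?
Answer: 905719/5 ≈ 1.8114e+5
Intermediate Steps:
L = 4/5 (L = -(-3 - 1*1)/5 = -(-3 - 1)/5 = -1/5*(-4) = 4/5 ≈ 0.80000)
z(R) = -21/5 (z(R) = -5 + 4/5 = -21/5)
C(H) = -21/5 + 2*H (C(H) = (H - 21/5) + H = (-21/5 + H) + H = -21/5 + 2*H)
(314446 - 132694) + C(-302) = (314446 - 132694) + (-21/5 + 2*(-302)) = 181752 + (-21/5 - 604) = 181752 - 3041/5 = 905719/5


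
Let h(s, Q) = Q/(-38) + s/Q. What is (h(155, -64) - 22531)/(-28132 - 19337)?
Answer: 27398593/57722304 ≈ 0.47466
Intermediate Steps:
h(s, Q) = -Q/38 + s/Q (h(s, Q) = Q*(-1/38) + s/Q = -Q/38 + s/Q)
(h(155, -64) - 22531)/(-28132 - 19337) = ((-1/38*(-64) + 155/(-64)) - 22531)/(-28132 - 19337) = ((32/19 + 155*(-1/64)) - 22531)/(-47469) = ((32/19 - 155/64) - 22531)*(-1/47469) = (-897/1216 - 22531)*(-1/47469) = -27398593/1216*(-1/47469) = 27398593/57722304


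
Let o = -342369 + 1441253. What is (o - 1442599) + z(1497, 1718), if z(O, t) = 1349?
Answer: -342366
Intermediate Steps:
o = 1098884
(o - 1442599) + z(1497, 1718) = (1098884 - 1442599) + 1349 = -343715 + 1349 = -342366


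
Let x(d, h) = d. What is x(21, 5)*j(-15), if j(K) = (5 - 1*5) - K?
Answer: 315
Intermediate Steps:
j(K) = -K (j(K) = (5 - 5) - K = 0 - K = -K)
x(21, 5)*j(-15) = 21*(-1*(-15)) = 21*15 = 315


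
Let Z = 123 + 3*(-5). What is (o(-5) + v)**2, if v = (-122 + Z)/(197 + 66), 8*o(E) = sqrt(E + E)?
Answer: (112 - 263*I*sqrt(10))**2/4426816 ≈ -0.15342 - 0.042084*I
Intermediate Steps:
Z = 108 (Z = 123 - 15 = 108)
o(E) = sqrt(2)*sqrt(E)/8 (o(E) = sqrt(E + E)/8 = sqrt(2*E)/8 = (sqrt(2)*sqrt(E))/8 = sqrt(2)*sqrt(E)/8)
v = -14/263 (v = (-122 + 108)/(197 + 66) = -14/263 ≈ -0.053232)
(o(-5) + v)**2 = (sqrt(2)*sqrt(-5)/8 - 14/263)**2 = (sqrt(2)*(I*sqrt(5))/8 - 14/263)**2 = (I*sqrt(10)/8 - 14/263)**2 = (-14/263 + I*sqrt(10)/8)**2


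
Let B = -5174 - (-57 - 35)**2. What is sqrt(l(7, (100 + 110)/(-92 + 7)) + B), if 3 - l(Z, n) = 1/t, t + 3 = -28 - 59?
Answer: I*sqrt(12271490)/30 ≈ 116.77*I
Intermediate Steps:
t = -90 (t = -3 + (-28 - 59) = -3 - 87 = -90)
l(Z, n) = 271/90 (l(Z, n) = 3 - 1/(-90) = 3 - 1*(-1/90) = 3 + 1/90 = 271/90)
B = -13638 (B = -5174 - 1*(-92)**2 = -5174 - 1*8464 = -5174 - 8464 = -13638)
sqrt(l(7, (100 + 110)/(-92 + 7)) + B) = sqrt(271/90 - 13638) = sqrt(-1227149/90) = I*sqrt(12271490)/30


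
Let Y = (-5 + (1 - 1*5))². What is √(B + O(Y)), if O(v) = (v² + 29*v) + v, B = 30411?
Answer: 3*√4378 ≈ 198.50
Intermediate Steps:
Y = 81 (Y = (-5 + (1 - 5))² = (-5 - 4)² = (-9)² = 81)
O(v) = v² + 30*v
√(B + O(Y)) = √(30411 + 81*(30 + 81)) = √(30411 + 81*111) = √(30411 + 8991) = √39402 = 3*√4378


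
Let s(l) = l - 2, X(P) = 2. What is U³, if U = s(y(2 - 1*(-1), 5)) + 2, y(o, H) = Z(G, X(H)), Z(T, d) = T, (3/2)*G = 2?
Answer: 64/27 ≈ 2.3704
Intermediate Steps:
G = 4/3 (G = (⅔)*2 = 4/3 ≈ 1.3333)
y(o, H) = 4/3
s(l) = -2 + l
U = 4/3 (U = (-2 + 4/3) + 2 = -⅔ + 2 = 4/3 ≈ 1.3333)
U³ = (4/3)³ = 64/27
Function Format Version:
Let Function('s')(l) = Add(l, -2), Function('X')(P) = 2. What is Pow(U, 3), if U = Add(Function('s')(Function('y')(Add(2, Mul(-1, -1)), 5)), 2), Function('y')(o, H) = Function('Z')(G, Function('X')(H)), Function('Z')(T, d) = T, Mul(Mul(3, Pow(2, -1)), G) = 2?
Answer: Rational(64, 27) ≈ 2.3704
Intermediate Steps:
G = Rational(4, 3) (G = Mul(Rational(2, 3), 2) = Rational(4, 3) ≈ 1.3333)
Function('y')(o, H) = Rational(4, 3)
Function('s')(l) = Add(-2, l)
U = Rational(4, 3) (U = Add(Add(-2, Rational(4, 3)), 2) = Add(Rational(-2, 3), 2) = Rational(4, 3) ≈ 1.3333)
Pow(U, 3) = Pow(Rational(4, 3), 3) = Rational(64, 27)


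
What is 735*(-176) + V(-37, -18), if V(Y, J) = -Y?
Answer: -129323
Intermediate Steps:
735*(-176) + V(-37, -18) = 735*(-176) - 1*(-37) = -129360 + 37 = -129323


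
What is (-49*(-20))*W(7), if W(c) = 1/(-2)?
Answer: -490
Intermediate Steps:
W(c) = -½
(-49*(-20))*W(7) = -49*(-20)*(-½) = 980*(-½) = -490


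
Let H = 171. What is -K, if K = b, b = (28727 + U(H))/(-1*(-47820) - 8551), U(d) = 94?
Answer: -28821/39269 ≈ -0.73394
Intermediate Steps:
b = 28821/39269 (b = (28727 + 94)/(-1*(-47820) - 8551) = 28821/(47820 - 8551) = 28821/39269 ≈ 0.73394)
K = 28821/39269 ≈ 0.73394
-K = -1*28821/39269 = -28821/39269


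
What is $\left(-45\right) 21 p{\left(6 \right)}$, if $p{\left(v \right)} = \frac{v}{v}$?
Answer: $-945$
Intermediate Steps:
$p{\left(v \right)} = 1$
$\left(-45\right) 21 p{\left(6 \right)} = \left(-45\right) 21 \cdot 1 = \left(-945\right) 1 = -945$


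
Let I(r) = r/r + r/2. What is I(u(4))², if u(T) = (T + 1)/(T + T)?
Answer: 441/256 ≈ 1.7227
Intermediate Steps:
u(T) = (1 + T)/(2*T) (u(T) = (1 + T)/((2*T)) = (1 + T)*(1/(2*T)) = (1 + T)/(2*T))
I(r) = 1 + r/2 (I(r) = 1 + r*(½) = 1 + r/2)
I(u(4))² = (1 + ((½)*(1 + 4)/4)/2)² = (1 + ((½)*(¼)*5)/2)² = (1 + (½)*(5/8))² = (1 + 5/16)² = (21/16)² = 441/256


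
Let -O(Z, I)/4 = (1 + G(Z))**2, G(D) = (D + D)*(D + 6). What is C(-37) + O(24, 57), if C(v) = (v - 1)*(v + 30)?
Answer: -8305658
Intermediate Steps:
G(D) = 2*D*(6 + D) (G(D) = (2*D)*(6 + D) = 2*D*(6 + D))
C(v) = (-1 + v)*(30 + v)
O(Z, I) = -4*(1 + 2*Z*(6 + Z))**2
C(-37) + O(24, 57) = (-30 + (-37)**2 + 29*(-37)) - 4*(1 + 2*24*(6 + 24))**2 = (-30 + 1369 - 1073) - 4*(1 + 2*24*30)**2 = 266 - 4*(1 + 1440)**2 = 266 - 4*1441**2 = 266 - 4*2076481 = 266 - 8305924 = -8305658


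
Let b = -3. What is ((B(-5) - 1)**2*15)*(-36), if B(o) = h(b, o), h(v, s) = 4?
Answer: -4860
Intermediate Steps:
B(o) = 4
((B(-5) - 1)**2*15)*(-36) = ((4 - 1)**2*15)*(-36) = (3**2*15)*(-36) = (9*15)*(-36) = 135*(-36) = -4860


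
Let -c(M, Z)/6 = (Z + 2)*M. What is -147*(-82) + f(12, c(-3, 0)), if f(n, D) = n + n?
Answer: 12078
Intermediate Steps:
c(M, Z) = -6*M*(2 + Z) (c(M, Z) = -6*(Z + 2)*M = -6*(2 + Z)*M = -6*M*(2 + Z))
f(n, D) = 2*n
-147*(-82) + f(12, c(-3, 0)) = -147*(-82) + 2*12 = 12054 + 24 = 12078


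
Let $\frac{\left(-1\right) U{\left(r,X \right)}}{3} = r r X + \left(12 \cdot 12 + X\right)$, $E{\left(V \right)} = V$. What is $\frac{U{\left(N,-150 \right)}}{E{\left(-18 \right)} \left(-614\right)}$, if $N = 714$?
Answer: $\frac{12744901}{614} \approx 20757.0$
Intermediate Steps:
$U{\left(r,X \right)} = -432 - 3 X - 3 X r^{2}$ ($U{\left(r,X \right)} = - 3 \left(r r X + \left(12 \cdot 12 + X\right)\right) = - 3 \left(r^{2} X + \left(144 + X\right)\right) = - 3 \left(X r^{2} + \left(144 + X\right)\right) = - 3 \left(144 + X + X r^{2}\right) = -432 - 3 X - 3 X r^{2}$)
$\frac{U{\left(N,-150 \right)}}{E{\left(-18 \right)} \left(-614\right)} = \frac{-432 - -450 - - 450 \cdot 714^{2}}{\left(-18\right) \left(-614\right)} = \frac{-432 + 450 - \left(-450\right) 509796}{11052} = \left(-432 + 450 + 229408200\right) \frac{1}{11052} = 229408218 \cdot \frac{1}{11052} = \frac{12744901}{614}$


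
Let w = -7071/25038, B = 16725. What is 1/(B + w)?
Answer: 8346/139584493 ≈ 5.9792e-5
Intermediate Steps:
w = -2357/8346 (w = -7071*1/25038 = -2357/8346 ≈ -0.28241)
1/(B + w) = 1/(16725 - 2357/8346) = 1/(139584493/8346) = 8346/139584493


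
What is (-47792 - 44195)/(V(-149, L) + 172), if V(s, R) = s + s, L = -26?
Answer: 13141/18 ≈ 730.06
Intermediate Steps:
V(s, R) = 2*s
(-47792 - 44195)/(V(-149, L) + 172) = (-47792 - 44195)/(2*(-149) + 172) = -91987/(-298 + 172) = -91987/(-126) = -91987*(-1/126) = 13141/18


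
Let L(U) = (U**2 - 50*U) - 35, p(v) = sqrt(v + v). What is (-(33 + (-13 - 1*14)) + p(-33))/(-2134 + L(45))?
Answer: 1/399 - I*sqrt(66)/2394 ≈ 0.0025063 - 0.0033935*I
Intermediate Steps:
p(v) = sqrt(2)*sqrt(v) (p(v) = sqrt(2*v) = sqrt(2)*sqrt(v))
L(U) = -35 + U**2 - 50*U
(-(33 + (-13 - 1*14)) + p(-33))/(-2134 + L(45)) = (-(33 + (-13 - 1*14)) + sqrt(2)*sqrt(-33))/(-2134 + (-35 + 45**2 - 50*45)) = (-(33 + (-13 - 14)) + sqrt(2)*(I*sqrt(33)))/(-2134 + (-35 + 2025 - 2250)) = (-(33 - 27) + I*sqrt(66))/(-2134 - 260) = (-1*6 + I*sqrt(66))/(-2394) = (-6 + I*sqrt(66))*(-1/2394) = 1/399 - I*sqrt(66)/2394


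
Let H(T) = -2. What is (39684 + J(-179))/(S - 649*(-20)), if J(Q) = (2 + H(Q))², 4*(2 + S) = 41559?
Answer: 52912/31157 ≈ 1.6982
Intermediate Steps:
S = 41551/4 (S = -2 + (¼)*41559 = -2 + 41559/4 = 41551/4 ≈ 10388.)
J(Q) = 0 (J(Q) = (2 - 2)² = 0² = 0)
(39684 + J(-179))/(S - 649*(-20)) = (39684 + 0)/(41551/4 - 649*(-20)) = 39684/(41551/4 + 12980) = 39684/(93471/4) = 39684*(4/93471) = 52912/31157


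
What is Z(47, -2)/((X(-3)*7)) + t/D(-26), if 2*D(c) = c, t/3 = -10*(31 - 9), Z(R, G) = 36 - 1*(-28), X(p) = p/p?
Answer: 5452/91 ≈ 59.912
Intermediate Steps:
X(p) = 1
Z(R, G) = 64 (Z(R, G) = 36 + 28 = 64)
t = -660 (t = 3*(-10*(31 - 9)) = 3*(-10*22) = 3*(-220) = -660)
D(c) = c/2
Z(47, -2)/((X(-3)*7)) + t/D(-26) = 64/((1*7)) - 660/((½)*(-26)) = 64/7 - 660/(-13) = 64*(⅐) - 660*(-1/13) = 64/7 + 660/13 = 5452/91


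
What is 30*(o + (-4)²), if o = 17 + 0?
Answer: 990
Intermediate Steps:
o = 17
30*(o + (-4)²) = 30*(17 + (-4)²) = 30*(17 + 16) = 30*33 = 990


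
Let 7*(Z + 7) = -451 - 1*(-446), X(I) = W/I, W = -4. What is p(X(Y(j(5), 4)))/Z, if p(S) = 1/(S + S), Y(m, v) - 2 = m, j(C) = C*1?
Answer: 49/432 ≈ 0.11343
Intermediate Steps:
j(C) = C
Y(m, v) = 2 + m
X(I) = -4/I
Z = -54/7 (Z = -7 + (-451 - 1*(-446))/7 = -7 + (-451 + 446)/7 = -7 + (⅐)*(-5) = -7 - 5/7 = -54/7 ≈ -7.7143)
p(S) = 1/(2*S)
p(X(Y(j(5), 4)))/Z = (1/(2*((-4/(2 + 5)))))/(-54/7) = (1/(2*((-4/7))))*(-7/54) = (1/(2*((-4*⅐))))*(-7/54) = (1/(2*(-4/7)))*(-7/54) = ((½)*(-7/4))*(-7/54) = -7/8*(-7/54) = 49/432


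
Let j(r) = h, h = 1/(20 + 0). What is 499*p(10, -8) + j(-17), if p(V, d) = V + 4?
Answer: 139721/20 ≈ 6986.0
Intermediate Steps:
p(V, d) = 4 + V
h = 1/20 ≈ 0.050000
j(r) = 1/20
499*p(10, -8) + j(-17) = 499*(4 + 10) + 1/20 = 499*14 + 1/20 = 6986 + 1/20 = 139721/20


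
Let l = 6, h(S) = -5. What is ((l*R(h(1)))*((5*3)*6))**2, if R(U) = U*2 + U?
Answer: 65610000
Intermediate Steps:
R(U) = 3*U (R(U) = 2*U + U = 3*U)
((l*R(h(1)))*((5*3)*6))**2 = ((6*(3*(-5)))*((5*3)*6))**2 = ((6*(-15))*(15*6))**2 = (-90*90)**2 = (-8100)**2 = 65610000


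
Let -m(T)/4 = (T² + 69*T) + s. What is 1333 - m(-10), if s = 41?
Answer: -863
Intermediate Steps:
m(T) = -164 - 276*T - 4*T² (m(T) = -4*((T² + 69*T) + 41) = -4*(41 + T² + 69*T) = -164 - 276*T - 4*T²)
1333 - m(-10) = 1333 - (-164 - 276*(-10) - 4*(-10)²) = 1333 - (-164 + 2760 - 4*100) = 1333 - (-164 + 2760 - 400) = 1333 - 1*2196 = 1333 - 2196 = -863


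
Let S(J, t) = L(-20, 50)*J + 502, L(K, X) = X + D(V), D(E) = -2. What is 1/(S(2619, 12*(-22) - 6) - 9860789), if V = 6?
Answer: -1/9734575 ≈ -1.0273e-7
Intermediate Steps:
L(K, X) = -2 + X (L(K, X) = X - 2 = -2 + X)
S(J, t) = 502 + 48*J (S(J, t) = (-2 + 50)*J + 502 = 48*J + 502 = 502 + 48*J)
1/(S(2619, 12*(-22) - 6) - 9860789) = 1/((502 + 48*2619) - 9860789) = 1/((502 + 125712) - 9860789) = 1/(126214 - 9860789) = 1/(-9734575) = -1/9734575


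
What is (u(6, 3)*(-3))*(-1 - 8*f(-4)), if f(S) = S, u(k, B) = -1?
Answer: 93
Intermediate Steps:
(u(6, 3)*(-3))*(-1 - 8*f(-4)) = (-1*(-3))*(-1 - 8*(-4)) = 3*(-1 + 32) = 3*31 = 93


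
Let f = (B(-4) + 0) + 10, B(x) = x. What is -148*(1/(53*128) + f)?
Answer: -1506085/1696 ≈ -888.02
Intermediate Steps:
f = 6 (f = (-4 + 0) + 10 = -4 + 10 = 6)
-148*(1/(53*128) + f) = -148*(1/(53*128) + 6) = -148*((1/53)*(1/128) + 6) = -148*(1/6784 + 6) = -148*40705/6784 = -1506085/1696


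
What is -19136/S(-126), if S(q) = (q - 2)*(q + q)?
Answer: -299/504 ≈ -0.59325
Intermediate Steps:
S(q) = 2*q*(-2 + q) (S(q) = (-2 + q)*(2*q) = 2*q*(-2 + q))
-19136/S(-126) = -19136*(-1/(252*(-2 - 126))) = -19136/(2*(-126)*(-128)) = -19136/32256 = -19136*1/32256 = -299/504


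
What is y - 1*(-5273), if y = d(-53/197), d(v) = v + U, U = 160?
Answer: 1070248/197 ≈ 5432.7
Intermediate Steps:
d(v) = 160 + v (d(v) = v + 160 = 160 + v)
y = 31467/197 (y = 160 - 53/197 = 31467/197 ≈ 159.73)
y - 1*(-5273) = 31467/197 - 1*(-5273) = 31467/197 + 5273 = 1070248/197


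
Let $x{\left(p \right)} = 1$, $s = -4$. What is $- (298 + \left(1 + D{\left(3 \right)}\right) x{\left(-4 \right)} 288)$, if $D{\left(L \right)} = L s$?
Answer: $2870$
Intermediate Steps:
$D{\left(L \right)} = - 4 L$ ($D{\left(L \right)} = L \left(-4\right) = - 4 L$)
$- (298 + \left(1 + D{\left(3 \right)}\right) x{\left(-4 \right)} 288) = - (298 + \left(1 - 12\right) 1 \cdot 288) = - (298 + \left(-11\right) 1 \cdot 288) = - (298 - 3168) = \left(-1\right) \left(-2870\right) = 2870$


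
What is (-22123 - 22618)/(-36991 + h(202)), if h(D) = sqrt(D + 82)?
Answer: 23310061/19272307 + 89482*sqrt(71)/1368333797 ≈ 1.2101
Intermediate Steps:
h(D) = sqrt(82 + D)
(-22123 - 22618)/(-36991 + h(202)) = (-22123 - 22618)/(-36991 + sqrt(82 + 202)) = -44741/(-36991 + sqrt(284)) = -44741/(-36991 + 2*sqrt(71))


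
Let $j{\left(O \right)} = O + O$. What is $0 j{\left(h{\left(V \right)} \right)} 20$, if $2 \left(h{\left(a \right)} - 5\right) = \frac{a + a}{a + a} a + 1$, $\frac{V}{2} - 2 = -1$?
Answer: $0$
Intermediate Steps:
$V = 2$ ($V = 4 + 2 \left(-1\right) = 4 - 2 = 2$)
$h{\left(a \right)} = \frac{11}{2} + \frac{a}{2}$ ($h{\left(a \right)} = 5 + \frac{\frac{a + a}{a + a} a + 1}{2} = 5 + \frac{\frac{2 a}{2 a} a + 1}{2} = 5 + \frac{2 a \frac{1}{2 a} a + 1}{2} = 5 + \frac{1 a + 1}{2} = 5 + \frac{a + 1}{2} = 5 + \frac{1 + a}{2} = 5 + \left(\frac{1}{2} + \frac{a}{2}\right) = \frac{11}{2} + \frac{a}{2}$)
$j{\left(O \right)} = 2 O$
$0 j{\left(h{\left(V \right)} \right)} 20 = 0 \cdot 2 \left(\frac{11}{2} + \frac{1}{2} \cdot 2\right) 20 = 0 \cdot 2 \left(\frac{11}{2} + 1\right) 20 = 0 \cdot 2 \cdot \frac{13}{2} \cdot 20 = 0 \cdot 13 \cdot 20 = 0 \cdot 20 = 0$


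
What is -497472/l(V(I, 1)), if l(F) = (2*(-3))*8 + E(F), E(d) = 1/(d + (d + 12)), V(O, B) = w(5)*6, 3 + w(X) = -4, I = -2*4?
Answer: 35817984/3457 ≈ 10361.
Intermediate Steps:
I = -8
w(X) = -7 (w(X) = -3 - 4 = -7)
V(O, B) = -42 (V(O, B) = -7*6 = -42)
E(d) = 1/(12 + 2*d) (E(d) = 1/(d + (12 + d)) = 1/(12 + 2*d))
l(F) = -48 + 1/(2*(6 + F)) (l(F) = (2*(-3))*8 + 1/(2*(6 + F)) = -6*8 + 1/(2*(6 + F)) = -48 + 1/(2*(6 + F)))
-497472/l(V(I, 1)) = -497472*2*(6 - 42)/(-575 - 96*(-42)) = -497472*(-72/(-575 + 4032)) = -497472/((1/2)*(-1/36)*3457) = -497472/(-3457/72) = -497472*(-72/3457) = 35817984/3457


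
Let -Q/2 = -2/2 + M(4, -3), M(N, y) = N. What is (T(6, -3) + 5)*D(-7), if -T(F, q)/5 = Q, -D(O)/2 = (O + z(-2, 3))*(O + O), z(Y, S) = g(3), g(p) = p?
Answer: -3920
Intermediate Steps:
z(Y, S) = 3
Q = -6 (Q = -2*(-2/2 + 4) = -2*(-2*½ + 4) = -2*(-1 + 4) = -2*3 = -6)
D(O) = -4*O*(3 + O) (D(O) = -2*(O + 3)*(O + O) = -2*(3 + O)*2*O = -4*O*(3 + O))
T(F, q) = 30 (T(F, q) = -5*(-6) = 30)
(T(6, -3) + 5)*D(-7) = (30 + 5)*(-4*(-7)*(3 - 7)) = 35*(-4*(-7)*(-4)) = 35*(-112) = -3920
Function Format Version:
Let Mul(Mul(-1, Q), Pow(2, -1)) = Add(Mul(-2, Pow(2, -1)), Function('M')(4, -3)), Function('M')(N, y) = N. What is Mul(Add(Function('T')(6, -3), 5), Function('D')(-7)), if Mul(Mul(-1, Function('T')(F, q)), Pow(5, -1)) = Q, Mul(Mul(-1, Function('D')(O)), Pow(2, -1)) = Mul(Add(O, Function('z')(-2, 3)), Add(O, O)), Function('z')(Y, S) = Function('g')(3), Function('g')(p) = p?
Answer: -3920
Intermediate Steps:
Function('z')(Y, S) = 3
Q = -6 (Q = Mul(-2, Add(Mul(-2, Pow(2, -1)), 4)) = Mul(-2, Add(Mul(-2, Rational(1, 2)), 4)) = Mul(-2, Add(-1, 4)) = Mul(-2, 3) = -6)
Function('D')(O) = Mul(-4, O, Add(3, O)) (Function('D')(O) = Mul(-2, Mul(Add(O, 3), Add(O, O))) = Mul(-2, Mul(Add(3, O), Mul(2, O))) = Mul(-2, Mul(2, O, Add(3, O))) = Mul(-4, O, Add(3, O)))
Function('T')(F, q) = 30 (Function('T')(F, q) = Mul(-5, -6) = 30)
Mul(Add(Function('T')(6, -3), 5), Function('D')(-7)) = Mul(Add(30, 5), Mul(-4, -7, Add(3, -7))) = Mul(35, Mul(-4, -7, -4)) = Mul(35, -112) = -3920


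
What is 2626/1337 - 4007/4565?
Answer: 6630331/6103405 ≈ 1.0863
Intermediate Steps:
2626/1337 - 4007/4565 = 6630331/6103405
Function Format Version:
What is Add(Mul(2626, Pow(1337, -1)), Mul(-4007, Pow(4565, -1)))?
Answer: Rational(6630331, 6103405) ≈ 1.0863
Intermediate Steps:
Add(Mul(2626, Pow(1337, -1)), Mul(-4007, Pow(4565, -1))) = Add(Mul(2626, Rational(1, 1337)), Mul(-4007, Rational(1, 4565))) = Add(Rational(2626, 1337), Rational(-4007, 4565)) = Rational(6630331, 6103405)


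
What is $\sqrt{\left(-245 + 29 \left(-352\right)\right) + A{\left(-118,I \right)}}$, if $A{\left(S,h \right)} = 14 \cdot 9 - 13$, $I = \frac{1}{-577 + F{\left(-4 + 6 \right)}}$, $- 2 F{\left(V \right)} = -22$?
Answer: $2 i \sqrt{2585} \approx 101.69 i$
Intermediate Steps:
$F{\left(V \right)} = 11$ ($F{\left(V \right)} = \left(- \frac{1}{2}\right) \left(-22\right) = 11$)
$I = - \frac{1}{566}$ ($I = \frac{1}{-577 + 11} = \frac{1}{-566} = - \frac{1}{566} \approx -0.0017668$)
$A{\left(S,h \right)} = 113$ ($A{\left(S,h \right)} = 126 - 13 = 113$)
$\sqrt{\left(-245 + 29 \left(-352\right)\right) + A{\left(-118,I \right)}} = \sqrt{\left(-245 + 29 \left(-352\right)\right) + 113} = \sqrt{\left(-245 - 10208\right) + 113} = \sqrt{-10453 + 113} = \sqrt{-10340} = 2 i \sqrt{2585}$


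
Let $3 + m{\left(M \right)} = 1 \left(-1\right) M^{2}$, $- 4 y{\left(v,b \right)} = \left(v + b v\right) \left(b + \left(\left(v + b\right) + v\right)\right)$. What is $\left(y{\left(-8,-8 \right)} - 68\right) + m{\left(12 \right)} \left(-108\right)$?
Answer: $16256$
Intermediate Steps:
$y{\left(v,b \right)} = - \frac{\left(v + b v\right) \left(2 b + 2 v\right)}{4}$ ($y{\left(v,b \right)} = - \frac{\left(v + b v\right) \left(b + \left(\left(v + b\right) + v\right)\right)}{4} = - \frac{\left(v + b v\right) \left(b + \left(\left(b + v\right) + v\right)\right)}{4} = - \frac{\left(v + b v\right) \left(b + \left(b + 2 v\right)\right)}{4} = - \frac{\left(v + b v\right) \left(2 b + 2 v\right)}{4}$)
$m{\left(M \right)} = -3 - M^{2}$ ($m{\left(M \right)} = -3 + 1 \left(-1\right) M^{2} = -3 - M^{2}$)
$\left(y{\left(-8,-8 \right)} - 68\right) + m{\left(12 \right)} \left(-108\right) = \left(\left(- \frac{1}{2}\right) \left(-8\right) \left(-8 - 8 + \left(-8\right)^{2} - -64\right) - 68\right) + \left(-3 - 12^{2}\right) \left(-108\right) = \left(\left(- \frac{1}{2}\right) \left(-8\right) \left(-8 - 8 + 64 + 64\right) - 68\right) + \left(-3 - 144\right) \left(-108\right) = \left(\left(- \frac{1}{2}\right) \left(-8\right) 112 - 68\right) + \left(-3 - 144\right) \left(-108\right) = \left(448 - 68\right) - -15876 = 380 + 15876 = 16256$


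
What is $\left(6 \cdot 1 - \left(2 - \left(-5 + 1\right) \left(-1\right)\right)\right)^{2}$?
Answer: $64$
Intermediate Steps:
$\left(6 \cdot 1 - \left(2 - \left(-5 + 1\right) \left(-1\right)\right)\right)^{2} = \left(6 - -2\right)^{2} = \left(6 + \left(-2 + 4\right)\right)^{2} = \left(6 + 2\right)^{2} = 8^{2} = 64$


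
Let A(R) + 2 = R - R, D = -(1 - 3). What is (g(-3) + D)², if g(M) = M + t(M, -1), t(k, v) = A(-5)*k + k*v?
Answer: 64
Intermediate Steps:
D = 2 (D = -1*(-2) = 2)
A(R) = -2 (A(R) = -2 + (R - R) = -2 + 0 = -2)
t(k, v) = -2*k + k*v
g(M) = -2*M (g(M) = M + M*(-2 - 1) = M + M*(-3) = M - 3*M = -2*M)
(g(-3) + D)² = (-2*(-3) + 2)² = (6 + 2)² = 8² = 64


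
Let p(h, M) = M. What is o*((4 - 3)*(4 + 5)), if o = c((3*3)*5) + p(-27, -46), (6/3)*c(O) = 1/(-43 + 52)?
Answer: -827/2 ≈ -413.50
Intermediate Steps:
c(O) = 1/18 (c(O) = 1/(2*(-43 + 52)) = (1/2)/9 = (1/2)*(1/9) = 1/18)
o = -827/18 (o = 1/18 - 46 = -827/18 ≈ -45.944)
o*((4 - 3)*(4 + 5)) = -827*(4 - 3)*(4 + 5)/18 = -827*9/18 = -827/18*9 = -827/2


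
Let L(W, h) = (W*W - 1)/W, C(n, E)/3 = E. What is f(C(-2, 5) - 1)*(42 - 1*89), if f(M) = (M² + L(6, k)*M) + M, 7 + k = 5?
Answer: -41125/3 ≈ -13708.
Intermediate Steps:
k = -2 (k = -7 + 5 = -2)
C(n, E) = 3*E
L(W, h) = (-1 + W²)/W (L(W, h) = (W² - 1)/W = (-1 + W²)/W)
f(M) = M² + 41*M/6 (f(M) = (M² + (6 - 1/6)*M) + M = (M² + (6 - 1*⅙)*M) + M = (M² + (6 - ⅙)*M) + M = (M² + 35*M/6) + M = M² + 41*M/6)
f(C(-2, 5) - 1)*(42 - 1*89) = ((3*5 - 1)*(41 + 6*(3*5 - 1))/6)*(42 - 1*89) = ((15 - 1)*(41 + 6*(15 - 1))/6)*(42 - 89) = ((⅙)*14*(41 + 6*14))*(-47) = ((⅙)*14*(41 + 84))*(-47) = ((⅙)*14*125)*(-47) = (875/3)*(-47) = -41125/3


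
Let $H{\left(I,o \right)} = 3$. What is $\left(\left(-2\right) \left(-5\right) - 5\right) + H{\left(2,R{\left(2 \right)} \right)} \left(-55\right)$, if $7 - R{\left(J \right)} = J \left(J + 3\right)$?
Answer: $-160$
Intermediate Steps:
$R{\left(J \right)} = 7 - J \left(3 + J\right)$ ($R{\left(J \right)} = 7 - J \left(J + 3\right) = 7 - J \left(3 + J\right)$)
$\left(\left(-2\right) \left(-5\right) - 5\right) + H{\left(2,R{\left(2 \right)} \right)} \left(-55\right) = \left(\left(-2\right) \left(-5\right) - 5\right) + 3 \left(-55\right) = \left(10 - 5\right) - 165 = 5 - 165 = -160$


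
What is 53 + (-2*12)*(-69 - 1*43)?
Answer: 2741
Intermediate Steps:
53 + (-2*12)*(-69 - 1*43) = 53 - 24*(-69 - 43) = 53 - 24*(-112) = 53 + 2688 = 2741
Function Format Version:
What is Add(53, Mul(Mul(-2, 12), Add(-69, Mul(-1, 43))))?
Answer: 2741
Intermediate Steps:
Add(53, Mul(Mul(-2, 12), Add(-69, Mul(-1, 43)))) = Add(53, Mul(-24, Add(-69, -43))) = Add(53, Mul(-24, -112)) = Add(53, 2688) = 2741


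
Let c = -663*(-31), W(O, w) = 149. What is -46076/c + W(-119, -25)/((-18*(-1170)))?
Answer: -24802517/11098620 ≈ -2.2347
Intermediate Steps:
c = 20553
-46076/c + W(-119, -25)/((-18*(-1170))) = -46076/20553 + 149/((-18*(-1170))) = -46076*1/20553 + 149/21060 = -46076/20553 + 149*(1/21060) = -46076/20553 + 149/21060 = -24802517/11098620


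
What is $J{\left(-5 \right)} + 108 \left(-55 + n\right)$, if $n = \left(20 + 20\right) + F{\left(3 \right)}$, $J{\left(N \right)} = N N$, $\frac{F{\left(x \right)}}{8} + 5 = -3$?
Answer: $-8507$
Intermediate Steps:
$F{\left(x \right)} = -64$ ($F{\left(x \right)} = -40 + 8 \left(-3\right) = -40 - 24 = -64$)
$J{\left(N \right)} = N^{2}$
$n = -24$ ($n = \left(20 + 20\right) - 64 = 40 - 64 = -24$)
$J{\left(-5 \right)} + 108 \left(-55 + n\right) = \left(-5\right)^{2} + 108 \left(-55 - 24\right) = 25 + 108 \left(-79\right) = 25 - 8532 = -8507$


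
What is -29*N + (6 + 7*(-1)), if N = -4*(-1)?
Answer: -117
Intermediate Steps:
N = 4
-29*N + (6 + 7*(-1)) = -29*4 + (6 + 7*(-1)) = -116 + (6 - 7) = -116 - 1 = -117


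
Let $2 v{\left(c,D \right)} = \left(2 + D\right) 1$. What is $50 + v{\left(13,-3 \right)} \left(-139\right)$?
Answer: $\frac{239}{2} \approx 119.5$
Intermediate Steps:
$v{\left(c,D \right)} = 1 + \frac{D}{2}$ ($v{\left(c,D \right)} = \frac{\left(2 + D\right) 1}{2} = \frac{2 + D}{2} = 1 + \frac{D}{2}$)
$50 + v{\left(13,-3 \right)} \left(-139\right) = 50 + \left(1 + \frac{1}{2} \left(-3\right)\right) \left(-139\right) = 50 + \left(1 - \frac{3}{2}\right) \left(-139\right) = 50 - - \frac{139}{2} = 50 + \frac{139}{2} = \frac{239}{2}$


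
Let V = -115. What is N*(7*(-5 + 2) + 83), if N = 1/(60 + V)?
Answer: -62/55 ≈ -1.1273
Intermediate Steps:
N = -1/55 (N = 1/(60 - 115) = 1/(-55) = -1/55 ≈ -0.018182)
N*(7*(-5 + 2) + 83) = -(7*(-5 + 2) + 83)/55 = -(7*(-3) + 83)/55 = -(-21 + 83)/55 = -1/55*62 = -62/55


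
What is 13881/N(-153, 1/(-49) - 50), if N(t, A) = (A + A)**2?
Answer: 11109427/8009868 ≈ 1.3870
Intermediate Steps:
N(t, A) = 4*A**2 (N(t, A) = (2*A)**2 = 4*A**2)
13881/N(-153, 1/(-49) - 50) = 13881/((4*(1/(-49) - 50)**2)) = 13881/((4*(-1/49 - 50)**2)) = 13881/((4*(-2451/49)**2)) = 13881/((4*(6007401/2401))) = 13881/(24029604/2401) = 13881*(2401/24029604) = 11109427/8009868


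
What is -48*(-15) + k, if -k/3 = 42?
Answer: 594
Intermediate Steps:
k = -126 (k = -3*42 = -126)
-48*(-15) + k = -48*(-15) - 126 = 720 - 126 = 594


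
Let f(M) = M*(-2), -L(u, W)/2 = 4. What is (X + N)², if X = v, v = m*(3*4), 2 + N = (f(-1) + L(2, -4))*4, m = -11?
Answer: 24964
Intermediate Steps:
L(u, W) = -8 (L(u, W) = -2*4 = -8)
f(M) = -2*M
N = -26 (N = -2 + (-2*(-1) - 8)*4 = -2 + (2 - 8)*4 = -2 - 6*4 = -2 - 24 = -26)
v = -132 (v = -33*4 = -11*12 = -132)
X = -132
(X + N)² = (-132 - 26)² = (-158)² = 24964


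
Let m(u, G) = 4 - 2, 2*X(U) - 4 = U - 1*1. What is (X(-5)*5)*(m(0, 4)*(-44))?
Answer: 440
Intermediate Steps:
X(U) = 3/2 + U/2 (X(U) = 2 + (U - 1*1)/2 = 2 + (U - 1)/2 = 2 + (-1 + U)/2 = 2 + (-1/2 + U/2) = 3/2 + U/2)
m(u, G) = 2
(X(-5)*5)*(m(0, 4)*(-44)) = ((3/2 + (1/2)*(-5))*5)*(2*(-44)) = ((3/2 - 5/2)*5)*(-88) = -1*5*(-88) = -5*(-88) = 440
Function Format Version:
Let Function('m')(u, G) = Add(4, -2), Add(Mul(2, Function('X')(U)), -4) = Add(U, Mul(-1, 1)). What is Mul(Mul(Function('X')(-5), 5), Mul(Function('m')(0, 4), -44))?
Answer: 440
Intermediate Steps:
Function('X')(U) = Add(Rational(3, 2), Mul(Rational(1, 2), U)) (Function('X')(U) = Add(2, Mul(Rational(1, 2), Add(U, Mul(-1, 1)))) = Add(2, Mul(Rational(1, 2), Add(U, -1))) = Add(2, Mul(Rational(1, 2), Add(-1, U))) = Add(2, Add(Rational(-1, 2), Mul(Rational(1, 2), U))) = Add(Rational(3, 2), Mul(Rational(1, 2), U)))
Function('m')(u, G) = 2
Mul(Mul(Function('X')(-5), 5), Mul(Function('m')(0, 4), -44)) = Mul(Mul(Add(Rational(3, 2), Mul(Rational(1, 2), -5)), 5), Mul(2, -44)) = Mul(Mul(Add(Rational(3, 2), Rational(-5, 2)), 5), -88) = Mul(Mul(-1, 5), -88) = Mul(-5, -88) = 440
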